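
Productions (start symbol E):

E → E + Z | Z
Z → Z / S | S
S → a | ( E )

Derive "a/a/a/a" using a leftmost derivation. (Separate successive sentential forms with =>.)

E => Z   [E → Z]
Z => Z/S   [Z → Z / S]
Z/S => Z/S/S   [Z → Z / S]
Z/S/S => Z/S/S/S   [Z → Z / S]
Z/S/S/S => S/S/S/S   [Z → S]
S/S/S/S => a/S/S/S   [S → a]
a/S/S/S => a/a/S/S   [S → a]
a/a/S/S => a/a/a/S   [S → a]
a/a/a/S => a/a/a/a   [S → a]

E => Z => Z/S => Z/S/S => Z/S/S/S => S/S/S/S => a/S/S/S => a/a/S/S => a/a/a/S => a/a/a/a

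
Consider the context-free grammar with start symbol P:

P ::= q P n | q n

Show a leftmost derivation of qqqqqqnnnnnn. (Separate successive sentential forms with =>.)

P => qPn => qqPnn => qqqPnnn => qqqqPnnnn => qqqqqPnnnnn => qqqqqqnnnnnn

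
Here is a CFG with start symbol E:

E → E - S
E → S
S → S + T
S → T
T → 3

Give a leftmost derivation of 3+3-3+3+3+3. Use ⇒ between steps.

E ⇒ E-S   [E → E - S]
E-S ⇒ S-S   [E → S]
S-S ⇒ S+T-S   [S → S + T]
S+T-S ⇒ T+T-S   [S → T]
T+T-S ⇒ 3+T-S   [T → 3]
3+T-S ⇒ 3+3-S   [T → 3]
3+3-S ⇒ 3+3-S+T   [S → S + T]
3+3-S+T ⇒ 3+3-S+T+T   [S → S + T]
3+3-S+T+T ⇒ 3+3-S+T+T+T   [S → S + T]
3+3-S+T+T+T ⇒ 3+3-T+T+T+T   [S → T]
3+3-T+T+T+T ⇒ 3+3-3+T+T+T   [T → 3]
3+3-3+T+T+T ⇒ 3+3-3+3+T+T   [T → 3]
3+3-3+3+T+T ⇒ 3+3-3+3+3+T   [T → 3]
3+3-3+3+3+T ⇒ 3+3-3+3+3+3   [T → 3]

E⇒E-S⇒S-S⇒S+T-S⇒T+T-S⇒3+T-S⇒3+3-S⇒3+3-S+T⇒3+3-S+T+T⇒3+3-S+T+T+T⇒3+3-T+T+T+T⇒3+3-3+T+T+T⇒3+3-3+3+T+T⇒3+3-3+3+3+T⇒3+3-3+3+3+3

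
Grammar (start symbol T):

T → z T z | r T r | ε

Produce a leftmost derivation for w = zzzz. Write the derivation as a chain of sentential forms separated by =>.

T=>zTz=>zzTzz=>zzzz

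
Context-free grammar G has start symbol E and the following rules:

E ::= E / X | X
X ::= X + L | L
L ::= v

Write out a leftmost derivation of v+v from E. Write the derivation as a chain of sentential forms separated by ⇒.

E ⇒ X ⇒ X+L ⇒ L+L ⇒ v+L ⇒ v+v

E ⇒ X   [E ::= X]
X ⇒ X+L   [X ::= X + L]
X+L ⇒ L+L   [X ::= L]
L+L ⇒ v+L   [L ::= v]
v+L ⇒ v+v   [L ::= v]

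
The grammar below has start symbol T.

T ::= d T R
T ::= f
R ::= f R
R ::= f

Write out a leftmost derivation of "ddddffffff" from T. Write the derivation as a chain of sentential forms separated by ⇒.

T ⇒ dTR ⇒ ddTRR ⇒ dddTRRR ⇒ ddddTRRRR ⇒ ddddfRRRR ⇒ ddddffRRRR ⇒ ddddfffRRR ⇒ ddddffffRR ⇒ ddddfffffR ⇒ ddddffffff

T ⇒ dTR   [T ::= d T R]
dTR ⇒ ddTRR   [T ::= d T R]
ddTRR ⇒ dddTRRR   [T ::= d T R]
dddTRRR ⇒ ddddTRRRR   [T ::= d T R]
ddddTRRRR ⇒ ddddfRRRR   [T ::= f]
ddddfRRRR ⇒ ddddffRRRR   [R ::= f R]
ddddffRRRR ⇒ ddddfffRRR   [R ::= f]
ddddfffRRR ⇒ ddddffffRR   [R ::= f]
ddddffffRR ⇒ ddddfffffR   [R ::= f]
ddddfffffR ⇒ ddddffffff   [R ::= f]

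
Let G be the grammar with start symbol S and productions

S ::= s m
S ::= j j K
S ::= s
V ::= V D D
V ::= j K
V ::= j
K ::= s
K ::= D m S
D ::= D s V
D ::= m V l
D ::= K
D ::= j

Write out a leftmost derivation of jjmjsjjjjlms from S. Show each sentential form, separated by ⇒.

S⇒jjK⇒jjDmS⇒jjmVlmS⇒jjmVDDlmS⇒jjmVDDDDlmS⇒jjmjKDDDDlmS⇒jjmjsDDDDlmS⇒jjmjsjDDDlmS⇒jjmjsjjDDlmS⇒jjmjsjjjDlmS⇒jjmjsjjjjlmS⇒jjmjsjjjjlms

S ⇒ jjK   [S ::= j j K]
jjK ⇒ jjDmS   [K ::= D m S]
jjDmS ⇒ jjmVlmS   [D ::= m V l]
jjmVlmS ⇒ jjmVDDlmS   [V ::= V D D]
jjmVDDlmS ⇒ jjmVDDDDlmS   [V ::= V D D]
jjmVDDDDlmS ⇒ jjmjKDDDDlmS   [V ::= j K]
jjmjKDDDDlmS ⇒ jjmjsDDDDlmS   [K ::= s]
jjmjsDDDDlmS ⇒ jjmjsjDDDlmS   [D ::= j]
jjmjsjDDDlmS ⇒ jjmjsjjDDlmS   [D ::= j]
jjmjsjjDDlmS ⇒ jjmjsjjjDlmS   [D ::= j]
jjmjsjjjDlmS ⇒ jjmjsjjjjlmS   [D ::= j]
jjmjsjjjjlmS ⇒ jjmjsjjjjlms   [S ::= s]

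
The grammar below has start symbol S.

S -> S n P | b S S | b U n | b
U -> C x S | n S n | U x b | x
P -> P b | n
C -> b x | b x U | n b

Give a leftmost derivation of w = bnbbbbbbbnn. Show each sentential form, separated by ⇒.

S ⇒ bUn   [S -> b U n]
bUn ⇒ bnSnn   [U -> n S n]
bnSnn ⇒ bnbSSnn   [S -> b S S]
bnbSSnn ⇒ bnbbSSSnn   [S -> b S S]
bnbbSSSnn ⇒ bnbbbSSSSnn   [S -> b S S]
bnbbbSSSSnn ⇒ bnbbbbSSSnn   [S -> b]
bnbbbbSSSnn ⇒ bnbbbbbSSnn   [S -> b]
bnbbbbbSSnn ⇒ bnbbbbbbSnn   [S -> b]
bnbbbbbbSnn ⇒ bnbbbbbbbnn   [S -> b]

S⇒bUn⇒bnSnn⇒bnbSSnn⇒bnbbSSSnn⇒bnbbbSSSSnn⇒bnbbbbSSSnn⇒bnbbbbbSSnn⇒bnbbbbbbSnn⇒bnbbbbbbbnn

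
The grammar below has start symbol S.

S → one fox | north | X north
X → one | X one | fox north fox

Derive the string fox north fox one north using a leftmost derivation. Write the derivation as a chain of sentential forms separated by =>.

S => X north   [S → X north]
X north => X one north   [X → X one]
X one north => fox north fox one north   [X → fox north fox]

S => X north => X one north => fox north fox one north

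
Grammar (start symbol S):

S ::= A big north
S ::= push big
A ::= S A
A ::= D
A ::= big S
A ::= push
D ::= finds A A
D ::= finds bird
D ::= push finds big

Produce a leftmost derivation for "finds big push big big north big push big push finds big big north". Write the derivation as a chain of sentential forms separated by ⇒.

S ⇒ A big north   [S ::= A big north]
A big north ⇒ D big north   [A ::= D]
D big north ⇒ finds A A big north   [D ::= finds A A]
finds A A big north ⇒ finds S A A big north   [A ::= S A]
finds S A A big north ⇒ finds A big north A A big north   [S ::= A big north]
finds A big north A A big north ⇒ finds big S big north A A big north   [A ::= big S]
finds big S big north A A big north ⇒ finds big push big big north A A big north   [S ::= push big]
finds big push big big north A A big north ⇒ finds big push big big north big S A big north   [A ::= big S]
finds big push big big north big S A big north ⇒ finds big push big big north big push big A big north   [S ::= push big]
finds big push big big north big push big A big north ⇒ finds big push big big north big push big D big north   [A ::= D]
finds big push big big north big push big D big north ⇒ finds big push big big north big push big push finds big big north   [D ::= push finds big]

S ⇒ A big north ⇒ D big north ⇒ finds A A big north ⇒ finds S A A big north ⇒ finds A big north A A big north ⇒ finds big S big north A A big north ⇒ finds big push big big north A A big north ⇒ finds big push big big north big S A big north ⇒ finds big push big big north big push big A big north ⇒ finds big push big big north big push big D big north ⇒ finds big push big big north big push big push finds big big north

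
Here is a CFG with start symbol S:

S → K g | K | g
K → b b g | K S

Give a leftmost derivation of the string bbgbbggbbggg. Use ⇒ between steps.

S⇒K⇒KS⇒KSS⇒KSSS⇒bbgSSS⇒bbgKgSS⇒bbgbbggSS⇒bbgbbggKgS⇒bbgbbggbbggS⇒bbgbbggbbggg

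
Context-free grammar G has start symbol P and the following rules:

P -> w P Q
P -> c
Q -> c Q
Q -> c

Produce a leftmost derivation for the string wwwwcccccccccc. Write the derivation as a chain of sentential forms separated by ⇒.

P ⇒ wPQ ⇒ wwPQQ ⇒ wwwPQQQ ⇒ wwwwPQQQQ ⇒ wwwwcQQQQ ⇒ wwwwccQQQQ ⇒ wwwwcccQQQQ ⇒ wwwwccccQQQQ ⇒ wwwwcccccQQQQ ⇒ wwwwccccccQQQQ ⇒ wwwwcccccccQQQ ⇒ wwwwccccccccQQ ⇒ wwwwcccccccccQ ⇒ wwwwcccccccccc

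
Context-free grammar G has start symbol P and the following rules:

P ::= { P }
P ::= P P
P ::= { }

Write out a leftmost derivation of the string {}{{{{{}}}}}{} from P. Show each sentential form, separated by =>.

P => PP => {}P => {}PP => {}{P}P => {}{{P}}P => {}{{{P}}}P => {}{{{{P}}}}P => {}{{{{{}}}}}P => {}{{{{{}}}}}{}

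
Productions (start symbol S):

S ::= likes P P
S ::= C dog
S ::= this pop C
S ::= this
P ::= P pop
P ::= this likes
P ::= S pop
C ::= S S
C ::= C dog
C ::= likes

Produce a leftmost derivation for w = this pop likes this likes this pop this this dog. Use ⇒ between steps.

S ⇒ C dog   [S ::= C dog]
C dog ⇒ S S dog   [C ::= S S]
S S dog ⇒ this pop C S dog   [S ::= this pop C]
this pop C S dog ⇒ this pop S S S dog   [C ::= S S]
this pop S S S dog ⇒ this pop likes P P S S dog   [S ::= likes P P]
this pop likes P P S S dog ⇒ this pop likes this likes P S S dog   [P ::= this likes]
this pop likes this likes P S S dog ⇒ this pop likes this likes S pop S S dog   [P ::= S pop]
this pop likes this likes S pop S S dog ⇒ this pop likes this likes this pop S S dog   [S ::= this]
this pop likes this likes this pop S S dog ⇒ this pop likes this likes this pop this S dog   [S ::= this]
this pop likes this likes this pop this S dog ⇒ this pop likes this likes this pop this this dog   [S ::= this]

S ⇒ C dog ⇒ S S dog ⇒ this pop C S dog ⇒ this pop S S S dog ⇒ this pop likes P P S S dog ⇒ this pop likes this likes P S S dog ⇒ this pop likes this likes S pop S S dog ⇒ this pop likes this likes this pop S S dog ⇒ this pop likes this likes this pop this S dog ⇒ this pop likes this likes this pop this this dog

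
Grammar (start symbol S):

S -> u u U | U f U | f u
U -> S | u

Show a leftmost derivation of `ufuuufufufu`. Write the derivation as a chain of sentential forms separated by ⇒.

S ⇒ UfU ⇒ SfU ⇒ UfUfU ⇒ ufUfU ⇒ ufSfU ⇒ ufUfUfU ⇒ ufSfUfU ⇒ ufuuUfUfU ⇒ ufuuSfUfU ⇒ ufuuUfUfUfU ⇒ ufuuufUfUfU ⇒ ufuuufufUfU ⇒ ufuuufufufU ⇒ ufuuufufufu

S ⇒ UfU   [S -> U f U]
UfU ⇒ SfU   [U -> S]
SfU ⇒ UfUfU   [S -> U f U]
UfUfU ⇒ ufUfU   [U -> u]
ufUfU ⇒ ufSfU   [U -> S]
ufSfU ⇒ ufUfUfU   [S -> U f U]
ufUfUfU ⇒ ufSfUfU   [U -> S]
ufSfUfU ⇒ ufuuUfUfU   [S -> u u U]
ufuuUfUfU ⇒ ufuuSfUfU   [U -> S]
ufuuSfUfU ⇒ ufuuUfUfUfU   [S -> U f U]
ufuuUfUfUfU ⇒ ufuuufUfUfU   [U -> u]
ufuuufUfUfU ⇒ ufuuufufUfU   [U -> u]
ufuuufufUfU ⇒ ufuuufufufU   [U -> u]
ufuuufufufU ⇒ ufuuufufufu   [U -> u]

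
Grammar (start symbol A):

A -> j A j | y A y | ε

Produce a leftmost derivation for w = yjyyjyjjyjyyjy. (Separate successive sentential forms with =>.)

A=>yAy=>yjAjy=>yjyAyjy=>yjyyAyyjy=>yjyyjAjyyjy=>yjyyjyAyjyyjy=>yjyyjyjAjyjyyjy=>yjyyjyjjyjyyjy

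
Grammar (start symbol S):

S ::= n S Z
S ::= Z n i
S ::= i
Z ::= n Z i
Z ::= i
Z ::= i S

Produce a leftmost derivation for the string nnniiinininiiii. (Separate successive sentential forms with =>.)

S => nSZ   [S ::= n S Z]
nSZ => nnSZZ   [S ::= n S Z]
nnSZZ => nnnSZZZ   [S ::= n S Z]
nnnSZZZ => nnnZniZZZ   [S ::= Z n i]
nnnZniZZZ => nnniSniZZZ   [Z ::= i S]
nnniSniZZZ => nnniZniniZZZ   [S ::= Z n i]
nnniZniniZZZ => nnniiSniniZZZ   [Z ::= i S]
nnniiSniniZZZ => nnniiininiZZZ   [S ::= i]
nnniiininiZZZ => nnniiinininZiZZ   [Z ::= n Z i]
nnniiinininZiZZ => nnniiinininiiZZ   [Z ::= i]
nnniiinininiiZZ => nnniiinininiiiZ   [Z ::= i]
nnniiinininiiiZ => nnniiinininiiii   [Z ::= i]

S=>nSZ=>nnSZZ=>nnnSZZZ=>nnnZniZZZ=>nnniSniZZZ=>nnniZniniZZZ=>nnniiSniniZZZ=>nnniiininiZZZ=>nnniiinininZiZZ=>nnniiinininiiZZ=>nnniiinininiiiZ=>nnniiinininiiii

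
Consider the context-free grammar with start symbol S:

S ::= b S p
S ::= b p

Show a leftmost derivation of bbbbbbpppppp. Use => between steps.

S => bSp => bbSpp => bbbSppp => bbbbSpppp => bbbbbSppppp => bbbbbbpppppp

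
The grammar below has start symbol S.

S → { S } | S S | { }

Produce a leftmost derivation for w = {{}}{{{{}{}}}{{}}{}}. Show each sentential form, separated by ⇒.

S ⇒ SS   [S → S S]
SS ⇒ {S}S   [S → { S }]
{S}S ⇒ {{}}S   [S → { }]
{{}}S ⇒ {{}}{S}   [S → { S }]
{{}}{S} ⇒ {{}}{SS}   [S → S S]
{{}}{SS} ⇒ {{}}{SSS}   [S → S S]
{{}}{SSS} ⇒ {{}}{{S}SS}   [S → { S }]
{{}}{{S}SS} ⇒ {{}}{{{S}}SS}   [S → { S }]
{{}}{{{S}}SS} ⇒ {{}}{{{SS}}SS}   [S → S S]
{{}}{{{SS}}SS} ⇒ {{}}{{{{}S}}SS}   [S → { }]
{{}}{{{{}S}}SS} ⇒ {{}}{{{{}{}}}SS}   [S → { }]
{{}}{{{{}{}}}SS} ⇒ {{}}{{{{}{}}}{S}S}   [S → { S }]
{{}}{{{{}{}}}{S}S} ⇒ {{}}{{{{}{}}}{{}}S}   [S → { }]
{{}}{{{{}{}}}{{}}S} ⇒ {{}}{{{{}{}}}{{}}{}}   [S → { }]

S ⇒ SS ⇒ {S}S ⇒ {{}}S ⇒ {{}}{S} ⇒ {{}}{SS} ⇒ {{}}{SSS} ⇒ {{}}{{S}SS} ⇒ {{}}{{{S}}SS} ⇒ {{}}{{{SS}}SS} ⇒ {{}}{{{{}S}}SS} ⇒ {{}}{{{{}{}}}SS} ⇒ {{}}{{{{}{}}}{S}S} ⇒ {{}}{{{{}{}}}{{}}S} ⇒ {{}}{{{{}{}}}{{}}{}}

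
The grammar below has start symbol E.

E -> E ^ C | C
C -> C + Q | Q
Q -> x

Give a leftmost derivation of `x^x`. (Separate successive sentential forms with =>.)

E=>E^C=>C^C=>Q^C=>x^C=>x^Q=>x^x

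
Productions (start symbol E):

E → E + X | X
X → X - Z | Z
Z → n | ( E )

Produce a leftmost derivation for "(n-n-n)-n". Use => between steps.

E=>X=>X-Z=>Z-Z=>(E)-Z=>(X)-Z=>(X-Z)-Z=>(X-Z-Z)-Z=>(Z-Z-Z)-Z=>(n-Z-Z)-Z=>(n-n-Z)-Z=>(n-n-n)-Z=>(n-n-n)-n

E => X   [E → X]
X => X-Z   [X → X - Z]
X-Z => Z-Z   [X → Z]
Z-Z => (E)-Z   [Z → ( E )]
(E)-Z => (X)-Z   [E → X]
(X)-Z => (X-Z)-Z   [X → X - Z]
(X-Z)-Z => (X-Z-Z)-Z   [X → X - Z]
(X-Z-Z)-Z => (Z-Z-Z)-Z   [X → Z]
(Z-Z-Z)-Z => (n-Z-Z)-Z   [Z → n]
(n-Z-Z)-Z => (n-n-Z)-Z   [Z → n]
(n-n-Z)-Z => (n-n-n)-Z   [Z → n]
(n-n-n)-Z => (n-n-n)-n   [Z → n]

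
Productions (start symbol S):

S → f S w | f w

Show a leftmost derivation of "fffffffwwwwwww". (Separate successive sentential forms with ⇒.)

S ⇒ fSw   [S → f S w]
fSw ⇒ ffSww   [S → f S w]
ffSww ⇒ fffSwww   [S → f S w]
fffSwww ⇒ ffffSwwww   [S → f S w]
ffffSwwww ⇒ fffffSwwwww   [S → f S w]
fffffSwwwww ⇒ ffffffSwwwwww   [S → f S w]
ffffffSwwwwww ⇒ fffffffwwwwwww   [S → f w]

S ⇒ fSw ⇒ ffSww ⇒ fffSwww ⇒ ffffSwwww ⇒ fffffSwwwww ⇒ ffffffSwwwwww ⇒ fffffffwwwwwww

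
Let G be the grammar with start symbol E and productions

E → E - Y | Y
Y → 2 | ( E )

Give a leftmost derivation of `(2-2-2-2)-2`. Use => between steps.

E => E-Y   [E → E - Y]
E-Y => Y-Y   [E → Y]
Y-Y => (E)-Y   [Y → ( E )]
(E)-Y => (E-Y)-Y   [E → E - Y]
(E-Y)-Y => (E-Y-Y)-Y   [E → E - Y]
(E-Y-Y)-Y => (E-Y-Y-Y)-Y   [E → E - Y]
(E-Y-Y-Y)-Y => (Y-Y-Y-Y)-Y   [E → Y]
(Y-Y-Y-Y)-Y => (2-Y-Y-Y)-Y   [Y → 2]
(2-Y-Y-Y)-Y => (2-2-Y-Y)-Y   [Y → 2]
(2-2-Y-Y)-Y => (2-2-2-Y)-Y   [Y → 2]
(2-2-2-Y)-Y => (2-2-2-2)-Y   [Y → 2]
(2-2-2-2)-Y => (2-2-2-2)-2   [Y → 2]

E=>E-Y=>Y-Y=>(E)-Y=>(E-Y)-Y=>(E-Y-Y)-Y=>(E-Y-Y-Y)-Y=>(Y-Y-Y-Y)-Y=>(2-Y-Y-Y)-Y=>(2-2-Y-Y)-Y=>(2-2-2-Y)-Y=>(2-2-2-2)-Y=>(2-2-2-2)-2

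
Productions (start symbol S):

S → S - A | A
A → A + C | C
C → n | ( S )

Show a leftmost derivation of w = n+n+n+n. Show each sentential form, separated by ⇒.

S ⇒ A ⇒ A+C ⇒ A+C+C ⇒ A+C+C+C ⇒ C+C+C+C ⇒ n+C+C+C ⇒ n+n+C+C ⇒ n+n+n+C ⇒ n+n+n+n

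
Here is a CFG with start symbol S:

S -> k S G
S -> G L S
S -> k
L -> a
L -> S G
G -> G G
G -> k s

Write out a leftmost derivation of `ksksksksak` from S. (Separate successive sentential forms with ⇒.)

S ⇒ GLS   [S -> G L S]
GLS ⇒ GGLS   [G -> G G]
GGLS ⇒ GGGLS   [G -> G G]
GGGLS ⇒ GGGGLS   [G -> G G]
GGGGLS ⇒ ksGGGLS   [G -> k s]
ksGGGLS ⇒ ksksGGLS   [G -> k s]
ksksGGLS ⇒ ksksksGLS   [G -> k s]
ksksksGLS ⇒ ksksksksLS   [G -> k s]
ksksksksLS ⇒ ksksksksaS   [L -> a]
ksksksksaS ⇒ ksksksksak   [S -> k]

S ⇒ GLS ⇒ GGLS ⇒ GGGLS ⇒ GGGGLS ⇒ ksGGGLS ⇒ ksksGGLS ⇒ ksksksGLS ⇒ ksksksksLS ⇒ ksksksksaS ⇒ ksksksksak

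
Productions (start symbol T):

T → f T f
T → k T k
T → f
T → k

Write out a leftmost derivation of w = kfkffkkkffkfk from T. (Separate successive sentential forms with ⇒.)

T⇒kTk⇒kfTfk⇒kfkTkfk⇒kfkfTfkfk⇒kfkffTffkfk⇒kfkffkTkffkfk⇒kfkffkkkffkfk

T ⇒ kTk   [T → k T k]
kTk ⇒ kfTfk   [T → f T f]
kfTfk ⇒ kfkTkfk   [T → k T k]
kfkTkfk ⇒ kfkfTfkfk   [T → f T f]
kfkfTfkfk ⇒ kfkffTffkfk   [T → f T f]
kfkffTffkfk ⇒ kfkffkTkffkfk   [T → k T k]
kfkffkTkffkfk ⇒ kfkffkkkffkfk   [T → k]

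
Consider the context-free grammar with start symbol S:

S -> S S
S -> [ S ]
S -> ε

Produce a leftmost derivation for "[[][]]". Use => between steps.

S => [S] => [SS] => [SSS] => [SSSS] => [[S]SSS] => [[]SSS] => [[]SS] => [[][S]S] => [[][]S] => [[][]]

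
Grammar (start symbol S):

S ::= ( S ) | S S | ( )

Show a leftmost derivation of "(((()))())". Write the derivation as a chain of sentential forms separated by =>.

S => (S) => (SS) => ((S)S) => (((S))S) => (((()))S) => (((()))())

S => (S)   [S ::= ( S )]
(S) => (SS)   [S ::= S S]
(SS) => ((S)S)   [S ::= ( S )]
((S)S) => (((S))S)   [S ::= ( S )]
(((S))S) => (((()))S)   [S ::= ( )]
(((()))S) => (((()))())   [S ::= ( )]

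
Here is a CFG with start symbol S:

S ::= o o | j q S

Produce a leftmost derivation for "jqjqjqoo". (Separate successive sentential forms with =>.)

S => jqS => jqjqS => jqjqjqS => jqjqjqoo

S => jqS   [S ::= j q S]
jqS => jqjqS   [S ::= j q S]
jqjqS => jqjqjqS   [S ::= j q S]
jqjqjqS => jqjqjqoo   [S ::= o o]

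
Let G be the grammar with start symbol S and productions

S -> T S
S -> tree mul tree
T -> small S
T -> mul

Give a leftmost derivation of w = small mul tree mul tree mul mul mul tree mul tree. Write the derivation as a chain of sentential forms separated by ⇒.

S ⇒ T S   [S -> T S]
T S ⇒ small S S   [T -> small S]
small S S ⇒ small T S S   [S -> T S]
small T S S ⇒ small mul S S   [T -> mul]
small mul S S ⇒ small mul tree mul tree S   [S -> tree mul tree]
small mul tree mul tree S ⇒ small mul tree mul tree T S   [S -> T S]
small mul tree mul tree T S ⇒ small mul tree mul tree mul S   [T -> mul]
small mul tree mul tree mul S ⇒ small mul tree mul tree mul T S   [S -> T S]
small mul tree mul tree mul T S ⇒ small mul tree mul tree mul mul S   [T -> mul]
small mul tree mul tree mul mul S ⇒ small mul tree mul tree mul mul T S   [S -> T S]
small mul tree mul tree mul mul T S ⇒ small mul tree mul tree mul mul mul S   [T -> mul]
small mul tree mul tree mul mul mul S ⇒ small mul tree mul tree mul mul mul tree mul tree   [S -> tree mul tree]

S ⇒ T S ⇒ small S S ⇒ small T S S ⇒ small mul S S ⇒ small mul tree mul tree S ⇒ small mul tree mul tree T S ⇒ small mul tree mul tree mul S ⇒ small mul tree mul tree mul T S ⇒ small mul tree mul tree mul mul S ⇒ small mul tree mul tree mul mul T S ⇒ small mul tree mul tree mul mul mul S ⇒ small mul tree mul tree mul mul mul tree mul tree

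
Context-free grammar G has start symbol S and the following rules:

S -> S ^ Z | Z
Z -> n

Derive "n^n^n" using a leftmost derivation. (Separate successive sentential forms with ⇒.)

S⇒S^Z⇒S^Z^Z⇒Z^Z^Z⇒n^Z^Z⇒n^n^Z⇒n^n^n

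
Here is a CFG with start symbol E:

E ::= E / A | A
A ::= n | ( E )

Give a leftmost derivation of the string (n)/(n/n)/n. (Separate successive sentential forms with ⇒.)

E ⇒ E/A ⇒ E/A/A ⇒ A/A/A ⇒ (E)/A/A ⇒ (A)/A/A ⇒ (n)/A/A ⇒ (n)/(E)/A ⇒ (n)/(E/A)/A ⇒ (n)/(A/A)/A ⇒ (n)/(n/A)/A ⇒ (n)/(n/n)/A ⇒ (n)/(n/n)/n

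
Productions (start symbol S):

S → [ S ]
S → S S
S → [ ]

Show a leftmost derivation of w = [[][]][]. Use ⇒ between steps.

S ⇒ SS   [S → S S]
SS ⇒ [S]S   [S → [ S ]]
[S]S ⇒ [SS]S   [S → S S]
[SS]S ⇒ [[]S]S   [S → [ ]]
[[]S]S ⇒ [[][]]S   [S → [ ]]
[[][]]S ⇒ [[][]][]   [S → [ ]]

S ⇒ SS ⇒ [S]S ⇒ [SS]S ⇒ [[]S]S ⇒ [[][]]S ⇒ [[][]][]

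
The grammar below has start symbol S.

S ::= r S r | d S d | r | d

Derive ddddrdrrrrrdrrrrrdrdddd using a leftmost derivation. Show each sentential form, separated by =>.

S => dSd   [S ::= d S d]
dSd => ddSdd   [S ::= d S d]
ddSdd => dddSddd   [S ::= d S d]
dddSddd => ddddSdddd   [S ::= d S d]
ddddSdddd => ddddrSrdddd   [S ::= r S r]
ddddrSrdddd => ddddrdSdrdddd   [S ::= d S d]
ddddrdSdrdddd => ddddrdrSrdrdddd   [S ::= r S r]
ddddrdrSrdrdddd => ddddrdrrSrrdrdddd   [S ::= r S r]
ddddrdrrSrrdrdddd => ddddrdrrrSrrrdrdddd   [S ::= r S r]
ddddrdrrrSrrrdrdddd => ddddrdrrrrSrrrrdrdddd   [S ::= r S r]
ddddrdrrrrSrrrrdrdddd => ddddrdrrrrrSrrrrrdrdddd   [S ::= r S r]
ddddrdrrrrrSrrrrrdrdddd => ddddrdrrrrrdrrrrrdrdddd   [S ::= d]

S => dSd => ddSdd => dddSddd => ddddSdddd => ddddrSrdddd => ddddrdSdrdddd => ddddrdrSrdrdddd => ddddrdrrSrrdrdddd => ddddrdrrrSrrrdrdddd => ddddrdrrrrSrrrrdrdddd => ddddrdrrrrrSrrrrrdrdddd => ddddrdrrrrrdrrrrrdrdddd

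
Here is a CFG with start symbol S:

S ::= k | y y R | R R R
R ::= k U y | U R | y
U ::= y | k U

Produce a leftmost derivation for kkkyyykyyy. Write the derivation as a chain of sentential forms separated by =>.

S => RRR   [S ::= R R R]
RRR => kUyRR   [R ::= k U y]
kUyRR => kkUyRR   [U ::= k U]
kkUyRR => kkkUyRR   [U ::= k U]
kkkUyRR => kkkyyRR   [U ::= y]
kkkyyRR => kkkyyURR   [R ::= U R]
kkkyyURR => kkkyyyRR   [U ::= y]
kkkyyyRR => kkkyyykUyR   [R ::= k U y]
kkkyyykUyR => kkkyyykyyR   [U ::= y]
kkkyyykyyR => kkkyyykyyy   [R ::= y]

S => RRR => kUyRR => kkUyRR => kkkUyRR => kkkyyRR => kkkyyURR => kkkyyyRR => kkkyyykUyR => kkkyyykyyR => kkkyyykyyy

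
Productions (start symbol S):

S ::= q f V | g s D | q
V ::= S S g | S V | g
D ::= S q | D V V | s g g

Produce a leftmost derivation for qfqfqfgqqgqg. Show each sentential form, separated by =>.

S => qfV => qfSSg => qfqfVSg => qfqfSVSg => qfqfqfVVSg => qfqfqfgVSg => qfqfqfgSSgSg => qfqfqfgqSgSg => qfqfqfgqqgSg => qfqfqfgqqgqg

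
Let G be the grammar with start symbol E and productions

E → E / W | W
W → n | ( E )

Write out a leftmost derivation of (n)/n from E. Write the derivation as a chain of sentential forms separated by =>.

E => E/W   [E → E / W]
E/W => W/W   [E → W]
W/W => (E)/W   [W → ( E )]
(E)/W => (W)/W   [E → W]
(W)/W => (n)/W   [W → n]
(n)/W => (n)/n   [W → n]

E=>E/W=>W/W=>(E)/W=>(W)/W=>(n)/W=>(n)/n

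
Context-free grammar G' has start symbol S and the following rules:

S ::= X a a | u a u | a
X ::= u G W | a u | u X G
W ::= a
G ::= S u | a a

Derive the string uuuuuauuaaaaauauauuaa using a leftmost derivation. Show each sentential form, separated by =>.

S => Xaa => uXGaa => uuGWGaa => uuSuWGaa => uuXaauWGaa => uuuXGaauWGaa => uuuuGWGaauWGaa => uuuuSuWGaauWGaa => uuuuuauuWGaauWGaa => uuuuuauuaGaauWGaa => uuuuuauuaaaaauWGaa => uuuuuauuaaaaauaGaa => uuuuuauuaaaaauaSuaa => uuuuuauuaaaaauauauuaa

S => Xaa   [S ::= X a a]
Xaa => uXGaa   [X ::= u X G]
uXGaa => uuGWGaa   [X ::= u G W]
uuGWGaa => uuSuWGaa   [G ::= S u]
uuSuWGaa => uuXaauWGaa   [S ::= X a a]
uuXaauWGaa => uuuXGaauWGaa   [X ::= u X G]
uuuXGaauWGaa => uuuuGWGaauWGaa   [X ::= u G W]
uuuuGWGaauWGaa => uuuuSuWGaauWGaa   [G ::= S u]
uuuuSuWGaauWGaa => uuuuuauuWGaauWGaa   [S ::= u a u]
uuuuuauuWGaauWGaa => uuuuuauuaGaauWGaa   [W ::= a]
uuuuuauuaGaauWGaa => uuuuuauuaaaaauWGaa   [G ::= a a]
uuuuuauuaaaaauWGaa => uuuuuauuaaaaauaGaa   [W ::= a]
uuuuuauuaaaaauaGaa => uuuuuauuaaaaauaSuaa   [G ::= S u]
uuuuuauuaaaaauaSuaa => uuuuuauuaaaaauauauuaa   [S ::= u a u]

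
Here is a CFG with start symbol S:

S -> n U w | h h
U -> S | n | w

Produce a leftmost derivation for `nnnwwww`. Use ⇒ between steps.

S ⇒ nUw ⇒ nSw ⇒ nnUww ⇒ nnSww ⇒ nnnUwww ⇒ nnnwwww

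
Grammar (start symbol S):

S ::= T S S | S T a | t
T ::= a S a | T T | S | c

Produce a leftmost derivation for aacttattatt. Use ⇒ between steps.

S ⇒ TSS ⇒ aSaSS ⇒ aTSSaSS ⇒ aaSaSSaSS ⇒ aaTSSaSSaSS ⇒ aacSSaSSaSS ⇒ aactSaSSaSS ⇒ aacttaSSaSS ⇒ aacttatSaSS ⇒ aacttattaSS ⇒ aacttattatS ⇒ aacttattatt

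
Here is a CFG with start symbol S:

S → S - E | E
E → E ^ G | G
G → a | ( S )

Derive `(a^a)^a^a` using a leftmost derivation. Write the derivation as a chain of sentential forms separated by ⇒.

S ⇒ E ⇒ E^G ⇒ E^G^G ⇒ G^G^G ⇒ (S)^G^G ⇒ (E)^G^G ⇒ (E^G)^G^G ⇒ (G^G)^G^G ⇒ (a^G)^G^G ⇒ (a^a)^G^G ⇒ (a^a)^a^G ⇒ (a^a)^a^a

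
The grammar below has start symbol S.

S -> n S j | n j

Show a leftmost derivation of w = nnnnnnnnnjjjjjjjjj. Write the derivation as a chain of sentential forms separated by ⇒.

S ⇒ nSj ⇒ nnSjj ⇒ nnnSjjj ⇒ nnnnSjjjj ⇒ nnnnnSjjjjj ⇒ nnnnnnSjjjjjj ⇒ nnnnnnnSjjjjjjj ⇒ nnnnnnnnSjjjjjjjj ⇒ nnnnnnnnnjjjjjjjjj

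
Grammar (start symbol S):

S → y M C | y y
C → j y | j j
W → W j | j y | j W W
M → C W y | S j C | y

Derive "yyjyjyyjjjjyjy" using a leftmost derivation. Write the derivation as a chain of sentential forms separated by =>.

S => yMC   [S → y M C]
yMC => ySjCC   [M → S j C]
ySjCC => yyMCjCC   [S → y M C]
yyMCjCC => yyCWyCjCC   [M → C W y]
yyCWyCjCC => yyjyWyCjCC   [C → j y]
yyjyWyCjCC => yyjyjyyCjCC   [W → j y]
yyjyjyyCjCC => yyjyjyyjjjCC   [C → j j]
yyjyjyyjjjCC => yyjyjyyjjjjyC   [C → j y]
yyjyjyyjjjjyC => yyjyjyyjjjjyjy   [C → j y]

S=>yMC=>ySjCC=>yyMCjCC=>yyCWyCjCC=>yyjyWyCjCC=>yyjyjyyCjCC=>yyjyjyyjjjCC=>yyjyjyyjjjjyC=>yyjyjyyjjjjyjy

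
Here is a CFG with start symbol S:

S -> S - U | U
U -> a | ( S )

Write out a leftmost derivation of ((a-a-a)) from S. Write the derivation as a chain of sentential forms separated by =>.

S => U   [S -> U]
U => (S)   [U -> ( S )]
(S) => (U)   [S -> U]
(U) => ((S))   [U -> ( S )]
((S)) => ((S-U))   [S -> S - U]
((S-U)) => ((S-U-U))   [S -> S - U]
((S-U-U)) => ((U-U-U))   [S -> U]
((U-U-U)) => ((a-U-U))   [U -> a]
((a-U-U)) => ((a-a-U))   [U -> a]
((a-a-U)) => ((a-a-a))   [U -> a]

S => U => (S) => (U) => ((S)) => ((S-U)) => ((S-U-U)) => ((U-U-U)) => ((a-U-U)) => ((a-a-U)) => ((a-a-a))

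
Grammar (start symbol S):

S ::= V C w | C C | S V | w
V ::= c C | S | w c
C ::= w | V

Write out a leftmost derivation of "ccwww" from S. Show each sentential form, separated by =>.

S => VCw   [S ::= V C w]
VCw => cCCw   [V ::= c C]
cCCw => cVCw   [C ::= V]
cVCw => ccCCw   [V ::= c C]
ccCCw => ccwCw   [C ::= w]
ccwCw => ccwVw   [C ::= V]
ccwVw => ccwSw   [V ::= S]
ccwSw => ccwww   [S ::= w]

S => VCw => cCCw => cVCw => ccCCw => ccwCw => ccwVw => ccwSw => ccwww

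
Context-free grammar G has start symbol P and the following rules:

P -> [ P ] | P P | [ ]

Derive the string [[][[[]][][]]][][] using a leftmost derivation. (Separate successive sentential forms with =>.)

P => PP => PPP => [P]PP => [PP]PP => [[]P]PP => [[][P]]PP => [[][PP]]PP => [[][PPP]]PP => [[][[P]PP]]PP => [[][[[]]PP]]PP => [[][[[]][]P]]PP => [[][[[]][][]]]PP => [[][[[]][][]]][]P => [[][[[]][][]]][][]

P => PP   [P -> P P]
PP => PPP   [P -> P P]
PPP => [P]PP   [P -> [ P ]]
[P]PP => [PP]PP   [P -> P P]
[PP]PP => [[]P]PP   [P -> [ ]]
[[]P]PP => [[][P]]PP   [P -> [ P ]]
[[][P]]PP => [[][PP]]PP   [P -> P P]
[[][PP]]PP => [[][PPP]]PP   [P -> P P]
[[][PPP]]PP => [[][[P]PP]]PP   [P -> [ P ]]
[[][[P]PP]]PP => [[][[[]]PP]]PP   [P -> [ ]]
[[][[[]]PP]]PP => [[][[[]][]P]]PP   [P -> [ ]]
[[][[[]][]P]]PP => [[][[[]][][]]]PP   [P -> [ ]]
[[][[[]][][]]]PP => [[][[[]][][]]][]P   [P -> [ ]]
[[][[[]][][]]][]P => [[][[[]][][]]][][]   [P -> [ ]]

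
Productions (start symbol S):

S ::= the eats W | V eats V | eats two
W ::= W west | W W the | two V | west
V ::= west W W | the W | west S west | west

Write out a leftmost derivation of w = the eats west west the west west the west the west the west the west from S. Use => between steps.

S => the eats W   [S ::= the eats W]
the eats W => the eats W west   [W ::= W west]
the eats W west => the eats W W the west   [W ::= W W the]
the eats W W the west => the eats W W the W the west   [W ::= W W the]
the eats W W the W the west => the eats W W the W the W the west   [W ::= W W the]
the eats W W the W the W the west => the eats W W the W the W the W the west   [W ::= W W the]
the eats W W the W the W the W the west => the eats W west W the W the W the W the west   [W ::= W west]
the eats W west W the W the W the W the west => the eats W W the west W the W the W the W the west   [W ::= W W the]
the eats W W the west W the W the W the W the west => the eats west W the west W the W the W the W the west   [W ::= west]
the eats west W the west W the W the W the W the west => the eats west west the west W the W the W the W the west   [W ::= west]
the eats west west the west W the W the W the W the west => the eats west west the west west the W the W the W the west   [W ::= west]
the eats west west the west west the W the W the W the west => the eats west west the west west the west the W the W the west   [W ::= west]
the eats west west the west west the west the W the W the west => the eats west west the west west the west the west the W the west   [W ::= west]
the eats west west the west west the west the west the W the west => the eats west west the west west the west the west the west the west   [W ::= west]

S => the eats W => the eats W west => the eats W W the west => the eats W W the W the west => the eats W W the W the W the west => the eats W W the W the W the W the west => the eats W west W the W the W the W the west => the eats W W the west W the W the W the W the west => the eats west W the west W the W the W the W the west => the eats west west the west W the W the W the W the west => the eats west west the west west the W the W the W the west => the eats west west the west west the west the W the W the west => the eats west west the west west the west the west the W the west => the eats west west the west west the west the west the west the west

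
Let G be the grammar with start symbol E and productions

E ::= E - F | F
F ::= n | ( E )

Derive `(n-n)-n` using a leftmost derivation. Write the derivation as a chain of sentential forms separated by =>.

E => E-F => F-F => (E)-F => (E-F)-F => (F-F)-F => (n-F)-F => (n-n)-F => (n-n)-n

E => E-F   [E ::= E - F]
E-F => F-F   [E ::= F]
F-F => (E)-F   [F ::= ( E )]
(E)-F => (E-F)-F   [E ::= E - F]
(E-F)-F => (F-F)-F   [E ::= F]
(F-F)-F => (n-F)-F   [F ::= n]
(n-F)-F => (n-n)-F   [F ::= n]
(n-n)-F => (n-n)-n   [F ::= n]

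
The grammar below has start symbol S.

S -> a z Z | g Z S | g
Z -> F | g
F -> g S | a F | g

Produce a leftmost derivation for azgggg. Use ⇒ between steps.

S ⇒ azZ ⇒ azF ⇒ azgS ⇒ azggZS ⇒ azggFS ⇒ azgggS ⇒ azgggg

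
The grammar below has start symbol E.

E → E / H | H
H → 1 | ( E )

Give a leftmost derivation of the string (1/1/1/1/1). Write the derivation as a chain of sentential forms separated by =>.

E => H   [E → H]
H => (E)   [H → ( E )]
(E) => (E/H)   [E → E / H]
(E/H) => (E/H/H)   [E → E / H]
(E/H/H) => (E/H/H/H)   [E → E / H]
(E/H/H/H) => (E/H/H/H/H)   [E → E / H]
(E/H/H/H/H) => (H/H/H/H/H)   [E → H]
(H/H/H/H/H) => (1/H/H/H/H)   [H → 1]
(1/H/H/H/H) => (1/1/H/H/H)   [H → 1]
(1/1/H/H/H) => (1/1/1/H/H)   [H → 1]
(1/1/1/H/H) => (1/1/1/1/H)   [H → 1]
(1/1/1/1/H) => (1/1/1/1/1)   [H → 1]

E => H => (E) => (E/H) => (E/H/H) => (E/H/H/H) => (E/H/H/H/H) => (H/H/H/H/H) => (1/H/H/H/H) => (1/1/H/H/H) => (1/1/1/H/H) => (1/1/1/1/H) => (1/1/1/1/1)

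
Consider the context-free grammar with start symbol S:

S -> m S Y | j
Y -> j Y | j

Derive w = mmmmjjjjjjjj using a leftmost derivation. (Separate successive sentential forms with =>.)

S=>mSY=>mmSYY=>mmmSYYY=>mmmmSYYYY=>mmmmjYYYY=>mmmmjjYYYY=>mmmmjjjYYYY=>mmmmjjjjYYYY=>mmmmjjjjjYYY=>mmmmjjjjjjYY=>mmmmjjjjjjjY=>mmmmjjjjjjjj

S => mSY   [S -> m S Y]
mSY => mmSYY   [S -> m S Y]
mmSYY => mmmSYYY   [S -> m S Y]
mmmSYYY => mmmmSYYYY   [S -> m S Y]
mmmmSYYYY => mmmmjYYYY   [S -> j]
mmmmjYYYY => mmmmjjYYYY   [Y -> j Y]
mmmmjjYYYY => mmmmjjjYYYY   [Y -> j Y]
mmmmjjjYYYY => mmmmjjjjYYYY   [Y -> j Y]
mmmmjjjjYYYY => mmmmjjjjjYYY   [Y -> j]
mmmmjjjjjYYY => mmmmjjjjjjYY   [Y -> j]
mmmmjjjjjjYY => mmmmjjjjjjjY   [Y -> j]
mmmmjjjjjjjY => mmmmjjjjjjjj   [Y -> j]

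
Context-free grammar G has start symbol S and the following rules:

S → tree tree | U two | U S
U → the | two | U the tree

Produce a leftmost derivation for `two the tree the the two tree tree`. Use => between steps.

S => U S => U the tree S => two the tree S => two the tree U S => two the tree the S => two the tree the U S => two the tree the the S => two the tree the the U S => two the tree the the two S => two the tree the the two tree tree

S => U S   [S → U S]
U S => U the tree S   [U → U the tree]
U the tree S => two the tree S   [U → two]
two the tree S => two the tree U S   [S → U S]
two the tree U S => two the tree the S   [U → the]
two the tree the S => two the tree the U S   [S → U S]
two the tree the U S => two the tree the the S   [U → the]
two the tree the the S => two the tree the the U S   [S → U S]
two the tree the the U S => two the tree the the two S   [U → two]
two the tree the the two S => two the tree the the two tree tree   [S → tree tree]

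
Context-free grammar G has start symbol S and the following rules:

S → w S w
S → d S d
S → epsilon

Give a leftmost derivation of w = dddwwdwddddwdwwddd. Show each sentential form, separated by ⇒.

S ⇒ dSd   [S → d S d]
dSd ⇒ ddSdd   [S → d S d]
ddSdd ⇒ dddSddd   [S → d S d]
dddSddd ⇒ dddwSwddd   [S → w S w]
dddwSwddd ⇒ dddwwSwwddd   [S → w S w]
dddwwSwwddd ⇒ dddwwdSdwwddd   [S → d S d]
dddwwdSdwwddd ⇒ dddwwdwSwdwwddd   [S → w S w]
dddwwdwSwdwwddd ⇒ dddwwdwdSdwdwwddd   [S → d S d]
dddwwdwdSdwdwwddd ⇒ dddwwdwddSddwdwwddd   [S → d S d]
dddwwdwddSddwdwwddd ⇒ dddwwdwddddwdwwddd   [S → epsilon]

S ⇒ dSd ⇒ ddSdd ⇒ dddSddd ⇒ dddwSwddd ⇒ dddwwSwwddd ⇒ dddwwdSdwwddd ⇒ dddwwdwSwdwwddd ⇒ dddwwdwdSdwdwwddd ⇒ dddwwdwddSddwdwwddd ⇒ dddwwdwddddwdwwddd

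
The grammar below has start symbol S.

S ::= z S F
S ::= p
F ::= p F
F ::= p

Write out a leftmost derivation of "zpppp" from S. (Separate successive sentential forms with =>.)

S => zSF => zpF => zppF => zpppF => zpppp

S => zSF   [S ::= z S F]
zSF => zpF   [S ::= p]
zpF => zppF   [F ::= p F]
zppF => zpppF   [F ::= p F]
zpppF => zpppp   [F ::= p]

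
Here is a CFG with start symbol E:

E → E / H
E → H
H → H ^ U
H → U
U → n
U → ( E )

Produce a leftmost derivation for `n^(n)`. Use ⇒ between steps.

E ⇒ H   [E → H]
H ⇒ H^U   [H → H ^ U]
H^U ⇒ U^U   [H → U]
U^U ⇒ n^U   [U → n]
n^U ⇒ n^(E)   [U → ( E )]
n^(E) ⇒ n^(H)   [E → H]
n^(H) ⇒ n^(U)   [H → U]
n^(U) ⇒ n^(n)   [U → n]

E⇒H⇒H^U⇒U^U⇒n^U⇒n^(E)⇒n^(H)⇒n^(U)⇒n^(n)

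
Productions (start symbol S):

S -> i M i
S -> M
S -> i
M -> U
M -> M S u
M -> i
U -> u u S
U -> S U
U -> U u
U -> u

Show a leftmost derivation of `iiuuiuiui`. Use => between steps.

S=>iMi=>iUi=>iSUi=>iiUi=>iiUui=>iiuuSui=>iiuuiMiui=>iiuuiUiui=>iiuuiuiui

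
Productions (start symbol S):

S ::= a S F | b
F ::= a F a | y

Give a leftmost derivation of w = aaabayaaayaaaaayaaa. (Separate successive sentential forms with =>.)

S => aSF   [S ::= a S F]
aSF => aaSFF   [S ::= a S F]
aaSFF => aaaSFFF   [S ::= a S F]
aaaSFFF => aaabFFF   [S ::= b]
aaabFFF => aaabaFaFF   [F ::= a F a]
aaabaFaFF => aaabayaFF   [F ::= y]
aaabayaFF => aaabayaaFaF   [F ::= a F a]
aaabayaaFaF => aaabayaaaFaaF   [F ::= a F a]
aaabayaaaFaaF => aaabayaaayaaF   [F ::= y]
aaabayaaayaaF => aaabayaaayaaaFa   [F ::= a F a]
aaabayaaayaaaFa => aaabayaaayaaaaFaa   [F ::= a F a]
aaabayaaayaaaaFaa => aaabayaaayaaaaaFaaa   [F ::= a F a]
aaabayaaayaaaaaFaaa => aaabayaaayaaaaayaaa   [F ::= y]

S=>aSF=>aaSFF=>aaaSFFF=>aaabFFF=>aaabaFaFF=>aaabayaFF=>aaabayaaFaF=>aaabayaaaFaaF=>aaabayaaayaaF=>aaabayaaayaaaFa=>aaabayaaayaaaaFaa=>aaabayaaayaaaaaFaaa=>aaabayaaayaaaaayaaa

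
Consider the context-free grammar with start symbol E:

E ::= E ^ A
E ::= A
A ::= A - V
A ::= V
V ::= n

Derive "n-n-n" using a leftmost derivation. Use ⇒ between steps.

E⇒A⇒A-V⇒A-V-V⇒V-V-V⇒n-V-V⇒n-n-V⇒n-n-n

E ⇒ A   [E ::= A]
A ⇒ A-V   [A ::= A - V]
A-V ⇒ A-V-V   [A ::= A - V]
A-V-V ⇒ V-V-V   [A ::= V]
V-V-V ⇒ n-V-V   [V ::= n]
n-V-V ⇒ n-n-V   [V ::= n]
n-n-V ⇒ n-n-n   [V ::= n]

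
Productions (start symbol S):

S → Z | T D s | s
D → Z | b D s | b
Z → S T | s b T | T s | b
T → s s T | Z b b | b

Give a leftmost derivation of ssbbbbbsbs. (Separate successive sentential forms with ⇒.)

S ⇒ TDs ⇒ ssTDs ⇒ ssbDs ⇒ ssbZs ⇒ ssbSTs ⇒ ssbTDsTs ⇒ ssbZbbDsTs ⇒ ssbbbbDsTs ⇒ ssbbbbbsTs ⇒ ssbbbbbsbs

S ⇒ TDs   [S → T D s]
TDs ⇒ ssTDs   [T → s s T]
ssTDs ⇒ ssbDs   [T → b]
ssbDs ⇒ ssbZs   [D → Z]
ssbZs ⇒ ssbSTs   [Z → S T]
ssbSTs ⇒ ssbTDsTs   [S → T D s]
ssbTDsTs ⇒ ssbZbbDsTs   [T → Z b b]
ssbZbbDsTs ⇒ ssbbbbDsTs   [Z → b]
ssbbbbDsTs ⇒ ssbbbbbsTs   [D → b]
ssbbbbbsTs ⇒ ssbbbbbsbs   [T → b]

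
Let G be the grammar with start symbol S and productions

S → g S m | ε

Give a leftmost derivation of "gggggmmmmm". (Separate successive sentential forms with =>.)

S=>gSm=>ggSmm=>gggSmmm=>ggggSmmmm=>gggggSmmmmm=>gggggmmmmm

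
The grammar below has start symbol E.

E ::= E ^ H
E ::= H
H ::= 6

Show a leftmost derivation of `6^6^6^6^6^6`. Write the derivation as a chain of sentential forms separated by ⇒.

E ⇒ E^H   [E ::= E ^ H]
E^H ⇒ E^H^H   [E ::= E ^ H]
E^H^H ⇒ E^H^H^H   [E ::= E ^ H]
E^H^H^H ⇒ E^H^H^H^H   [E ::= E ^ H]
E^H^H^H^H ⇒ E^H^H^H^H^H   [E ::= E ^ H]
E^H^H^H^H^H ⇒ H^H^H^H^H^H   [E ::= H]
H^H^H^H^H^H ⇒ 6^H^H^H^H^H   [H ::= 6]
6^H^H^H^H^H ⇒ 6^6^H^H^H^H   [H ::= 6]
6^6^H^H^H^H ⇒ 6^6^6^H^H^H   [H ::= 6]
6^6^6^H^H^H ⇒ 6^6^6^6^H^H   [H ::= 6]
6^6^6^6^H^H ⇒ 6^6^6^6^6^H   [H ::= 6]
6^6^6^6^6^H ⇒ 6^6^6^6^6^6   [H ::= 6]

E ⇒ E^H ⇒ E^H^H ⇒ E^H^H^H ⇒ E^H^H^H^H ⇒ E^H^H^H^H^H ⇒ H^H^H^H^H^H ⇒ 6^H^H^H^H^H ⇒ 6^6^H^H^H^H ⇒ 6^6^6^H^H^H ⇒ 6^6^6^6^H^H ⇒ 6^6^6^6^6^H ⇒ 6^6^6^6^6^6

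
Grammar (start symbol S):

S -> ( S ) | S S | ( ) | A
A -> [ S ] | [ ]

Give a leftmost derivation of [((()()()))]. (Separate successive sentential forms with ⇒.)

S⇒A⇒[S]⇒[(S)]⇒[((S))]⇒[((SS))]⇒[((()S))]⇒[((()SS))]⇒[((()()S))]⇒[((()()()))]

S ⇒ A   [S -> A]
A ⇒ [S]   [A -> [ S ]]
[S] ⇒ [(S)]   [S -> ( S )]
[(S)] ⇒ [((S))]   [S -> ( S )]
[((S))] ⇒ [((SS))]   [S -> S S]
[((SS))] ⇒ [((()S))]   [S -> ( )]
[((()S))] ⇒ [((()SS))]   [S -> S S]
[((()SS))] ⇒ [((()()S))]   [S -> ( )]
[((()()S))] ⇒ [((()()()))]   [S -> ( )]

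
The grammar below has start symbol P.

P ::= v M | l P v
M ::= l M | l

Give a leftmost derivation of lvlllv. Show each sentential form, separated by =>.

P => lPv   [P ::= l P v]
lPv => lvMv   [P ::= v M]
lvMv => lvlMv   [M ::= l M]
lvlMv => lvllMv   [M ::= l M]
lvllMv => lvlllv   [M ::= l]

P=>lPv=>lvMv=>lvlMv=>lvllMv=>lvlllv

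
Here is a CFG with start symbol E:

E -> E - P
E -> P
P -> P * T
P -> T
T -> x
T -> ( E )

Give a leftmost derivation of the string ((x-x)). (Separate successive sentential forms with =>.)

E => P   [E -> P]
P => T   [P -> T]
T => (E)   [T -> ( E )]
(E) => (P)   [E -> P]
(P) => (T)   [P -> T]
(T) => ((E))   [T -> ( E )]
((E)) => ((E-P))   [E -> E - P]
((E-P)) => ((P-P))   [E -> P]
((P-P)) => ((T-P))   [P -> T]
((T-P)) => ((x-P))   [T -> x]
((x-P)) => ((x-T))   [P -> T]
((x-T)) => ((x-x))   [T -> x]

E=>P=>T=>(E)=>(P)=>(T)=>((E))=>((E-P))=>((P-P))=>((T-P))=>((x-P))=>((x-T))=>((x-x))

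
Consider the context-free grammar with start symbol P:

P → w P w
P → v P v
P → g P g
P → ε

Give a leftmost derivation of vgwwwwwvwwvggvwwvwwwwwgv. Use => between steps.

P => vPv   [P → v P v]
vPv => vgPgv   [P → g P g]
vgPgv => vgwPwgv   [P → w P w]
vgwPwgv => vgwwPwwgv   [P → w P w]
vgwwPwwgv => vgwwwPwwwgv   [P → w P w]
vgwwwPwwwgv => vgwwwwPwwwwgv   [P → w P w]
vgwwwwPwwwwgv => vgwwwwwPwwwwwgv   [P → w P w]
vgwwwwwPwwwwwgv => vgwwwwwvPvwwwwwgv   [P → v P v]
vgwwwwwvPvwwwwwgv => vgwwwwwvwPwvwwwwwgv   [P → w P w]
vgwwwwwvwPwvwwwwwgv => vgwwwwwvwwPwwvwwwwwgv   [P → w P w]
vgwwwwwvwwPwwvwwwwwgv => vgwwwwwvwwvPvwwvwwwwwgv   [P → v P v]
vgwwwwwvwwvPvwwvwwwwwgv => vgwwwwwvwwvgPgvwwvwwwwwgv   [P → g P g]
vgwwwwwvwwvgPgvwwvwwwwwgv => vgwwwwwvwwvggvwwvwwwwwgv   [P → ε]

P => vPv => vgPgv => vgwPwgv => vgwwPwwgv => vgwwwPwwwgv => vgwwwwPwwwwgv => vgwwwwwPwwwwwgv => vgwwwwwvPvwwwwwgv => vgwwwwwvwPwvwwwwwgv => vgwwwwwvwwPwwvwwwwwgv => vgwwwwwvwwvPvwwvwwwwwgv => vgwwwwwvwwvgPgvwwvwwwwwgv => vgwwwwwvwwvggvwwvwwwwwgv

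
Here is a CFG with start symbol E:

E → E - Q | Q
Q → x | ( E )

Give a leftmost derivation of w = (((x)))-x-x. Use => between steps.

E => E-Q   [E → E - Q]
E-Q => E-Q-Q   [E → E - Q]
E-Q-Q => Q-Q-Q   [E → Q]
Q-Q-Q => (E)-Q-Q   [Q → ( E )]
(E)-Q-Q => (Q)-Q-Q   [E → Q]
(Q)-Q-Q => ((E))-Q-Q   [Q → ( E )]
((E))-Q-Q => ((Q))-Q-Q   [E → Q]
((Q))-Q-Q => (((E)))-Q-Q   [Q → ( E )]
(((E)))-Q-Q => (((Q)))-Q-Q   [E → Q]
(((Q)))-Q-Q => (((x)))-Q-Q   [Q → x]
(((x)))-Q-Q => (((x)))-x-Q   [Q → x]
(((x)))-x-Q => (((x)))-x-x   [Q → x]

E => E-Q => E-Q-Q => Q-Q-Q => (E)-Q-Q => (Q)-Q-Q => ((E))-Q-Q => ((Q))-Q-Q => (((E)))-Q-Q => (((Q)))-Q-Q => (((x)))-Q-Q => (((x)))-x-Q => (((x)))-x-x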